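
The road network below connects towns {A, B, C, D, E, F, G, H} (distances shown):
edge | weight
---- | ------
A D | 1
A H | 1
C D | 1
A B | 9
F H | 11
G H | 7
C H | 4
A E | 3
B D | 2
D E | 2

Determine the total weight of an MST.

Prim's algorithm from E:
Step 1: cheapest edge leaving the tree is D E (2); add D.
Step 2: cheapest edge leaving the tree is A D (1); add A.
Step 3: cheapest edge leaving the tree is C D (1); add C.
Step 4: cheapest edge leaving the tree is A H (1); add H.
Step 5: cheapest edge leaving the tree is B D (2); add B.
Step 6: cheapest edge leaving the tree is G H (7); add G.
Step 7: cheapest edge leaving the tree is F H (11); add F.
MST edges: D E, A D, C D, A H, B D, G H, F H; total weight 2+1+1+1+2+7+11 = 25.

25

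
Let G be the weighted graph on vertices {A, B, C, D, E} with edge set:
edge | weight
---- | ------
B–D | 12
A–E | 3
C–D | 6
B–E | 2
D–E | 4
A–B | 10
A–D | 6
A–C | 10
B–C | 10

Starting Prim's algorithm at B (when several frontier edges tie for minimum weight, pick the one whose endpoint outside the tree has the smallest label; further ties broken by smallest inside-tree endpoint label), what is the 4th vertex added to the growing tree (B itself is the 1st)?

Grow the tree from B using Prim:
Step 1: frontier [B–E 2, A–B 10, B–C 10, B–D 12] → take B–E (2); add E.
Step 2: frontier [A–B 10, B–C 10, B–D 12, A–E 3, D–E 4] → take A–E (3); add A.
Step 3: frontier [A–D 6, A–C 10, B–C 10, B–D 12, D–E 4] → take D–E (4); add D.
Step 4: frontier [A–C 10, B–C 10, C–D 6] → take C–D (6); add C.
Vertex order: B, E, A, D, C. The 4th vertex is D.

D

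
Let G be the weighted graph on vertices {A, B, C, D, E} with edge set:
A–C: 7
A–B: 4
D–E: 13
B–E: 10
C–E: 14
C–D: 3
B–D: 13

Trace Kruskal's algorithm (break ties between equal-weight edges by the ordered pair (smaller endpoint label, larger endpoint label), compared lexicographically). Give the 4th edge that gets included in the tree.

Kruskal: consider edges lightest-first.
C–D (3): add — endpoints in different components.
A–B (4): add — endpoints in different components.
A–C (7): add — endpoints in different components.
B–E (10): add — endpoints in different components.
The 4th edge added is B–E.

B-E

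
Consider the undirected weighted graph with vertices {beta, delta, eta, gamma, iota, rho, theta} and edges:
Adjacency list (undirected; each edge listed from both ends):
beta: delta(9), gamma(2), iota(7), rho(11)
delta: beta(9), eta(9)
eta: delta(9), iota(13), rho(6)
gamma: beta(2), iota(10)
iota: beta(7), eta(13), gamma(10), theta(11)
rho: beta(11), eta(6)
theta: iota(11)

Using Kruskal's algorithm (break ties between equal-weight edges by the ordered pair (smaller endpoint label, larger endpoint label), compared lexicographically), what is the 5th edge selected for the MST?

delta-eta

Sort edges by weight, then run Kruskal:
beta—gamma (2): add. Components now {theta} {eta} {iota} {delta} {beta,gamma} {rho}
eta—rho (6): add. Components now {theta} {eta,rho} {iota} {delta} {beta,gamma}
beta—iota (7): add. Components now {theta} {eta,rho} {beta,gamma,iota} {delta}
beta—delta (9): add. Components now {theta} {eta,rho} {beta,delta,gamma,iota}
delta—eta (9): add. Components now {theta} {beta,delta,eta,gamma,iota,rho}
gamma—iota (10): skip — iota and gamma already connected.
beta—rho (11): skip — beta and rho already connected.
iota—theta (11): add. Components now {beta,delta,eta,gamma,iota,rho,theta}
The 5th edge added is delta—eta.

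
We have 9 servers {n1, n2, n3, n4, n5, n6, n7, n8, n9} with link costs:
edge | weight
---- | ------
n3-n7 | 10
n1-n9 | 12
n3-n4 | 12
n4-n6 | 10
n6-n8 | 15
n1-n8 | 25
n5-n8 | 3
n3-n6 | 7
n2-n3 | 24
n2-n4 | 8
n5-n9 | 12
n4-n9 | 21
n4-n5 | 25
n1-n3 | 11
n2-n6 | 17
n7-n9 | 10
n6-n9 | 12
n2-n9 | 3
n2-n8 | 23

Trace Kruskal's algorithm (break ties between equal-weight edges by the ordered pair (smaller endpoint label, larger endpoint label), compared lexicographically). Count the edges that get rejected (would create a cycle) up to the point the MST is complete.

Kruskal: consider edges lightest-first.
n2-n9 (3): add — endpoints in different components.
n5-n8 (3): add — endpoints in different components.
n3-n6 (7): add — endpoints in different components.
n2-n4 (8): add — endpoints in different components.
n3-n7 (10): add — endpoints in different components.
n4-n6 (10): add — endpoints in different components.
n7-n9 (10): skip — n7 and n9 already connected.
n1-n3 (11): add — endpoints in different components.
n1-n9 (12): skip — n1 and n9 already connected.
n3-n4 (12): skip — n3 and n4 already connected.
n5-n9 (12): add — endpoints in different components.
Edges rejected before the tree was complete: 3.

3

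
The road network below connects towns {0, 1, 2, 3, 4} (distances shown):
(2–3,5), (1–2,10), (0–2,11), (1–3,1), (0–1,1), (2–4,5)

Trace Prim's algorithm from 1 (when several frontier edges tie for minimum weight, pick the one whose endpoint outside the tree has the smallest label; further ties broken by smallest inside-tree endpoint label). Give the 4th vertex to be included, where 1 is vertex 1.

2

Prim, starting at 1.
Step 1: frontier [0–1 1, 1–3 1, 1–2 10] → take 0–1 (1); add 0.
Step 2: frontier [0–2 11, 1–3 1, 1–2 10] → take 1–3 (1); add 3.
Step 3: frontier [0–2 11, 1–2 10, 2–3 5] → take 2–3 (5); add 2.
Step 4: frontier [2–4 5] → take 2–4 (5); add 4.
Vertex order: 1, 0, 3, 2, 4. The 4th vertex is 2.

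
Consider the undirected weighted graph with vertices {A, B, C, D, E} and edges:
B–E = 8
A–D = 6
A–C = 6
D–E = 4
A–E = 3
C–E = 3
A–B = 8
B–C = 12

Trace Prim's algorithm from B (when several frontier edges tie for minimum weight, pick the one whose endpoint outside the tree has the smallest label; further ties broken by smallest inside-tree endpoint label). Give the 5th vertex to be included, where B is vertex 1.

Prim, starting at B.
Step 1: cheapest edge leaving the tree is A–B (8); add A.
Step 2: cheapest edge leaving the tree is A–E (3); add E.
Step 3: cheapest edge leaving the tree is C–E (3); add C.
Step 4: cheapest edge leaving the tree is D–E (4); add D.
Vertex order: B, A, E, C, D. The 5th vertex is D.

D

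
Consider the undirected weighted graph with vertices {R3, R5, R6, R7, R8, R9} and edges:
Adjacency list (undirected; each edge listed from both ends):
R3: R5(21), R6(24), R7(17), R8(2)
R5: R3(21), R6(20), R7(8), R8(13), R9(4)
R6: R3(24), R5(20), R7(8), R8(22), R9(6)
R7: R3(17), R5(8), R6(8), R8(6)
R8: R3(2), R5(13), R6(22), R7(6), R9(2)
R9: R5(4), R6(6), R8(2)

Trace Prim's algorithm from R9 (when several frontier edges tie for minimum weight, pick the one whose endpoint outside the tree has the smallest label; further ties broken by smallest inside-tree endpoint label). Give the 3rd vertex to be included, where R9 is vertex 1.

R3

Prim, starting at R9.
Step 1: frontier [R8–R9 2, R5–R9 4, R6–R9 6] → take R8–R9 (2); add R8.
Step 2: frontier [R3–R8 2, R7–R8 6, R5–R8 13, R6–R8 22, R5–R9 4, R6–R9 6] → take R3–R8 (2); add R3.
Step 3: frontier [R3–R7 17, R3–R5 21, R3–R6 24, R7–R8 6, R5–R8 13, R6–R8 22, R5–R9 4, R6–R9 6] → take R5–R9 (4); add R5.
Step 4: frontier [R3–R7 17, R3–R6 24, R5–R7 8, R5–R6 20, R7–R8 6, R6–R8 22, R6–R9 6] → take R6–R9 (6); add R6.
Step 5: frontier [R3–R7 17, R5–R7 8, R6–R7 8, R7–R8 6] → take R7–R8 (6); add R7.
Vertex order: R9, R8, R3, R5, R6, R7. The 3rd vertex is R3.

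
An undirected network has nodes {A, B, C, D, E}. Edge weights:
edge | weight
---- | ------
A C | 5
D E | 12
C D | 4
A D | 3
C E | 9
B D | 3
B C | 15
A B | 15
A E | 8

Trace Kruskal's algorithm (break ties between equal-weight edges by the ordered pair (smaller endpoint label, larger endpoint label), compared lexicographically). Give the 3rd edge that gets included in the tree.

Sort edges by weight, then run Kruskal:
A D (3): add. Components now {A,D} {B} {C} {E}
B D (3): add. Components now {A,B,D} {C} {E}
C D (4): add. Components now {A,B,C,D} {E}
A C (5): skip — A and C already connected.
A E (8): add. Components now {A,B,C,D,E}
The 3rd edge added is C D.

C-D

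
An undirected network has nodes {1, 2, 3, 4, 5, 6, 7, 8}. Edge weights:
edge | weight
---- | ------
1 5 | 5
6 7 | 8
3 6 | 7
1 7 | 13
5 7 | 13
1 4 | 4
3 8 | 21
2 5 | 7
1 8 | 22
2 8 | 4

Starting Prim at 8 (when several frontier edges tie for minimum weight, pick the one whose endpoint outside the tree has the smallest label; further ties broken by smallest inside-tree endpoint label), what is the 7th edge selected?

Prim's algorithm from 8:
Step 1: cheapest edge leaving the tree is 2 8 (4); add 2.
Step 2: cheapest edge leaving the tree is 2 5 (7); add 5.
Step 3: cheapest edge leaving the tree is 1 5 (5); add 1.
Step 4: cheapest edge leaving the tree is 1 4 (4); add 4.
Step 5: cheapest edge leaving the tree is 1 7 (13); add 7.
Step 6: cheapest edge leaving the tree is 6 7 (8); add 6.
Step 7: cheapest edge leaving the tree is 3 6 (7); add 3.
The 7th edge added is 3 6.

3-6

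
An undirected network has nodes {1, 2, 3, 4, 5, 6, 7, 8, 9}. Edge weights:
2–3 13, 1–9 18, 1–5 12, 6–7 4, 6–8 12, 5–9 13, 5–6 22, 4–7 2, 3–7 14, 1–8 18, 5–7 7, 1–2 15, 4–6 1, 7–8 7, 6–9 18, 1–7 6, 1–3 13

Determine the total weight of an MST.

Kruskal: consider edges lightest-first.
4–6 (1): add — endpoints in different components.
4–7 (2): add — endpoints in different components.
6–7 (4): skip — 6 and 7 already connected.
1–7 (6): add — endpoints in different components.
5–7 (7): add — endpoints in different components.
7–8 (7): add — endpoints in different components.
1–5 (12): skip — 1 and 5 already connected.
6–8 (12): skip — 6 and 8 already connected.
1–3 (13): add — endpoints in different components.
2–3 (13): add — endpoints in different components.
5–9 (13): add — endpoints in different components.
MST edges: 4–6, 4–7, 1–7, 5–7, 7–8, 1–3, 2–3, 5–9; total weight 1+2+6+7+7+13+13+13 = 62.

62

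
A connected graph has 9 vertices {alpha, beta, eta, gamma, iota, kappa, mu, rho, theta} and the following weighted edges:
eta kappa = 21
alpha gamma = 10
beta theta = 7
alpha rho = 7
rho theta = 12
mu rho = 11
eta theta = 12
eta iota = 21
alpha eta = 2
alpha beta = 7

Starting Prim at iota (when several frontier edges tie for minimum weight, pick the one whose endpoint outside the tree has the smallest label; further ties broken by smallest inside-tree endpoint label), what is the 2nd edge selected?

alpha-eta

Grow the tree from iota using Prim:
Step 1: frontier [eta iota 21] → take eta iota (21); add eta.
Step 2: frontier [alpha eta 2, eta theta 12, eta kappa 21] → take alpha eta (2); add alpha.
Step 3: frontier [alpha beta 7, alpha rho 7, alpha gamma 10, eta theta 12, eta kappa 21] → take alpha beta (7); add beta.
Step 4: frontier [alpha rho 7, alpha gamma 10, beta theta 7, eta theta 12, eta kappa 21] → take alpha rho (7); add rho.
Step 5: frontier [alpha gamma 10, beta theta 7, eta theta 12, eta kappa 21, mu rho 11, rho theta 12] → take beta theta (7); add theta.
Step 6: frontier [alpha gamma 10, eta kappa 21, mu rho 11] → take alpha gamma (10); add gamma.
Step 7: frontier [eta kappa 21, mu rho 11] → take mu rho (11); add mu.
Step 8: frontier [eta kappa 21] → take eta kappa (21); add kappa.
The 2nd edge added is alpha eta.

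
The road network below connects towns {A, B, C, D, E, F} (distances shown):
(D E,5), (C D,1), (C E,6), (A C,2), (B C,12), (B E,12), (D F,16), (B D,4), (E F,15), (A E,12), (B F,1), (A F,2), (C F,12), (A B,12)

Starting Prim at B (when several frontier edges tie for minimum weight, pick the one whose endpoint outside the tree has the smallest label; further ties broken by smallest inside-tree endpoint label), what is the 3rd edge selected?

Prim, starting at B.
Step 1: cheapest edge leaving the tree is B F (1); add F.
Step 2: cheapest edge leaving the tree is A F (2); add A.
Step 3: cheapest edge leaving the tree is A C (2); add C.
Step 4: cheapest edge leaving the tree is C D (1); add D.
Step 5: cheapest edge leaving the tree is D E (5); add E.
The 3rd edge added is A C.

A-C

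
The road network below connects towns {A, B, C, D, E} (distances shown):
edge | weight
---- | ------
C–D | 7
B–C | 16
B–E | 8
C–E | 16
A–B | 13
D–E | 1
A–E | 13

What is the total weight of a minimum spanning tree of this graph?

Grow the tree from C using Prim:
Step 1: frontier [C–D 7, B–C 16, C–E 16] → take C–D (7); add D.
Step 2: frontier [B–C 16, C–E 16, D–E 1] → take D–E (1); add E.
Step 3: frontier [B–C 16, B–E 8, A–E 13] → take B–E (8); add B.
Step 4: frontier [A–B 13, A–E 13] → take A–B (13); add A.
MST edges: C–D, D–E, B–E, A–B; total weight 7+1+8+13 = 29.

29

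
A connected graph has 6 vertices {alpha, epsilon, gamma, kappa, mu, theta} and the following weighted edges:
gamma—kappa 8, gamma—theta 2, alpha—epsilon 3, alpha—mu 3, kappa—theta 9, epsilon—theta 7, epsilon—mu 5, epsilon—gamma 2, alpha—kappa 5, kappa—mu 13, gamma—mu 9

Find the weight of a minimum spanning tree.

15

Sort edges by weight, then run Kruskal:
epsilon—gamma (2): add — endpoints in different components.
gamma—theta (2): add — endpoints in different components.
alpha—epsilon (3): add — endpoints in different components.
alpha—mu (3): add — endpoints in different components.
alpha—kappa (5): add — endpoints in different components.
MST edges: epsilon—gamma, gamma—theta, alpha—epsilon, alpha—mu, alpha—kappa; total weight 2+2+3+3+5 = 15.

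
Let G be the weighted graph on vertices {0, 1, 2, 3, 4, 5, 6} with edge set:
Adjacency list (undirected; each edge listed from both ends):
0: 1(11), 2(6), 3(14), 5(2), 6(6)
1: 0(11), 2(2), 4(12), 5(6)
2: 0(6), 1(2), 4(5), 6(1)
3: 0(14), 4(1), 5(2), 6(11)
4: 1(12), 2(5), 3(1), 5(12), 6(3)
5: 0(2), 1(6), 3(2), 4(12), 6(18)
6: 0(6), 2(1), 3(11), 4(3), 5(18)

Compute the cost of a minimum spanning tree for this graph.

Prim's algorithm from 1:
Step 1: cheapest edge leaving the tree is 1—2 (2); add 2.
Step 2: cheapest edge leaving the tree is 2—6 (1); add 6.
Step 3: cheapest edge leaving the tree is 4—6 (3); add 4.
Step 4: cheapest edge leaving the tree is 3—4 (1); add 3.
Step 5: cheapest edge leaving the tree is 3—5 (2); add 5.
Step 6: cheapest edge leaving the tree is 0—5 (2); add 0.
MST edges: 1—2, 2—6, 4—6, 3—4, 3—5, 0—5; total weight 2+1+3+1+2+2 = 11.

11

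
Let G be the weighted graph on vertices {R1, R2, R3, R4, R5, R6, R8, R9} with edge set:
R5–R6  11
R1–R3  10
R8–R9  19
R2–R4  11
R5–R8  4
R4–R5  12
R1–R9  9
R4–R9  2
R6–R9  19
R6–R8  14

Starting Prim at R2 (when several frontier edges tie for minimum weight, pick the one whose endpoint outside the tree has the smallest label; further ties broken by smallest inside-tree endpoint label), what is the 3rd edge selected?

Prim, starting at R2.
Step 1: frontier [R2–R4 11] → take R2–R4 (11); add R4.
Step 2: frontier [R4–R9 2, R4–R5 12] → take R4–R9 (2); add R9.
Step 3: frontier [R4–R5 12, R1–R9 9, R6–R9 19, R8–R9 19] → take R1–R9 (9); add R1.
Step 4: frontier [R1–R3 10, R4–R5 12, R6–R9 19, R8–R9 19] → take R1–R3 (10); add R3.
Step 5: frontier [R4–R5 12, R6–R9 19, R8–R9 19] → take R4–R5 (12); add R5.
Step 6: frontier [R5–R8 4, R5–R6 11, R6–R9 19, R8–R9 19] → take R5–R8 (4); add R8.
Step 7: frontier [R5–R6 11, R6–R8 14, R6–R9 19] → take R5–R6 (11); add R6.
The 3rd edge added is R1–R9.

R1-R9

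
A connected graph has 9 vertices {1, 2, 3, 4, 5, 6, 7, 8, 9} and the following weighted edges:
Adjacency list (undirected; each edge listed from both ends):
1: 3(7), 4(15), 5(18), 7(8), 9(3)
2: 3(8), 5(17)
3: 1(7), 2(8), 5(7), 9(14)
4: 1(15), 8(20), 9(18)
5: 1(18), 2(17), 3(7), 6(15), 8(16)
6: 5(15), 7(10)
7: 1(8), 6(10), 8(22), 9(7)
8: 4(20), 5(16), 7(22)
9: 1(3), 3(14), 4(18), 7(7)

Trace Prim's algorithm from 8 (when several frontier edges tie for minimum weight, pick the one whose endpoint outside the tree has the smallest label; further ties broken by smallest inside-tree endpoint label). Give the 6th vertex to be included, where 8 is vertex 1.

Prim's algorithm from 8:
Step 1: cheapest edge leaving the tree is 5–8 (16); add 5.
Step 2: cheapest edge leaving the tree is 3–5 (7); add 3.
Step 3: cheapest edge leaving the tree is 1–3 (7); add 1.
Step 4: cheapest edge leaving the tree is 1–9 (3); add 9.
Step 5: cheapest edge leaving the tree is 7–9 (7); add 7.
Step 6: cheapest edge leaving the tree is 2–3 (8); add 2.
Step 7: cheapest edge leaving the tree is 6–7 (10); add 6.
Step 8: cheapest edge leaving the tree is 1–4 (15); add 4.
Vertex order: 8, 5, 3, 1, 9, 7, 2, 6, 4. The 6th vertex is 7.

7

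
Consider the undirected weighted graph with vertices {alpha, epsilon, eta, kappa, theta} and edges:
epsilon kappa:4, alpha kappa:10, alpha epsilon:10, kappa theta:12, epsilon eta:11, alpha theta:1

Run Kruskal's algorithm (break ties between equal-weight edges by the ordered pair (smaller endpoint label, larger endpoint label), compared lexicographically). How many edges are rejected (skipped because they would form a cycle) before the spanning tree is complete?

1

Kruskal: consider edges lightest-first.
alpha theta (1): add — endpoints in different components.
epsilon kappa (4): add — endpoints in different components.
alpha epsilon (10): add — endpoints in different components.
alpha kappa (10): skip — kappa and alpha already connected.
epsilon eta (11): add — endpoints in different components.
Edges rejected before the tree was complete: 1.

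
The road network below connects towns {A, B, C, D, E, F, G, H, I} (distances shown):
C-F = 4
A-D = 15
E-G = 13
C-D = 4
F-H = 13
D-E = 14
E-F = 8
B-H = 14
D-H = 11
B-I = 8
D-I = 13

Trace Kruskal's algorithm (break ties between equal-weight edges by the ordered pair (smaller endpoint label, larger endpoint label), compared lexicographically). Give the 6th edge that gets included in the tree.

Kruskal: consider edges lightest-first.
C-D (4): add — endpoints in different components.
C-F (4): add — endpoints in different components.
B-I (8): add — endpoints in different components.
E-F (8): add — endpoints in different components.
D-H (11): add — endpoints in different components.
D-I (13): add — endpoints in different components.
E-G (13): add — endpoints in different components.
F-H (13): skip — F and H already connected.
B-H (14): skip — B and H already connected.
D-E (14): skip — D and E already connected.
A-D (15): add — endpoints in different components.
The 6th edge added is D-I.

D-I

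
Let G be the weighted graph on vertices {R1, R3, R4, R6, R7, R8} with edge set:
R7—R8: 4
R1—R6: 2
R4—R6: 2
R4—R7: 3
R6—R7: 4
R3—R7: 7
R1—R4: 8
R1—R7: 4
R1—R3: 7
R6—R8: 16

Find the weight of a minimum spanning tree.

Prim, starting at R4.
Step 1: cheapest edge leaving the tree is R4—R6 (2); add R6.
Step 2: cheapest edge leaving the tree is R1—R6 (2); add R1.
Step 3: cheapest edge leaving the tree is R4—R7 (3); add R7.
Step 4: cheapest edge leaving the tree is R7—R8 (4); add R8.
Step 5: cheapest edge leaving the tree is R1—R3 (7); add R3.
MST edges: R4—R6, R1—R6, R4—R7, R7—R8, R1—R3; total weight 2+2+3+4+7 = 18.

18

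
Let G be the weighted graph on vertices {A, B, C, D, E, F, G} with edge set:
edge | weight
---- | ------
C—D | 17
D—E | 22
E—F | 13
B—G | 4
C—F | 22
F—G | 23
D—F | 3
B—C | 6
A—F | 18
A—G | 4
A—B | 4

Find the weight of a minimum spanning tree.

Grow the tree from C using Prim:
Step 1: cheapest edge leaving the tree is B—C (6); add B.
Step 2: cheapest edge leaving the tree is A—B (4); add A.
Step 3: cheapest edge leaving the tree is A—G (4); add G.
Step 4: cheapest edge leaving the tree is C—D (17); add D.
Step 5: cheapest edge leaving the tree is D—F (3); add F.
Step 6: cheapest edge leaving the tree is E—F (13); add E.
MST edges: B—C, A—B, A—G, C—D, D—F, E—F; total weight 6+4+4+17+3+13 = 47.

47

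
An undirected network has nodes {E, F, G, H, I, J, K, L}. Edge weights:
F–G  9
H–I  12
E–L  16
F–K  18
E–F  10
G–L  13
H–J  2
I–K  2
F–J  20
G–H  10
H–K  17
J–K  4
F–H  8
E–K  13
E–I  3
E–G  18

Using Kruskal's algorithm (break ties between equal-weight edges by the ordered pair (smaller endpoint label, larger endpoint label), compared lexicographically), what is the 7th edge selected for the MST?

Kruskal's algorithm — process edges by increasing weight (ties by edge label):
H–J (2): add — endpoints in different components.
I–K (2): add — endpoints in different components.
E–I (3): add — endpoints in different components.
J–K (4): add — endpoints in different components.
F–H (8): add — endpoints in different components.
F–G (9): add — endpoints in different components.
E–F (10): skip — E and F already connected.
G–H (10): skip — G and H already connected.
H–I (12): skip — H and I already connected.
E–K (13): skip — E and K already connected.
G–L (13): add — endpoints in different components.
The 7th edge added is G–L.

G-L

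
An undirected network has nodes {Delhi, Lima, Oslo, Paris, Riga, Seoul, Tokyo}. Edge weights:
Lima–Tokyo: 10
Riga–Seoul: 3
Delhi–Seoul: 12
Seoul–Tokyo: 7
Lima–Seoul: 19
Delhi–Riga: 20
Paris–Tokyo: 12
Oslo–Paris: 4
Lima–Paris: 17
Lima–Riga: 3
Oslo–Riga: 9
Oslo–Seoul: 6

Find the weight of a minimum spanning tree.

35

Prim's algorithm from Paris:
Step 1: frontier [Oslo–Paris 4, Paris–Tokyo 12, Lima–Paris 17] → take Oslo–Paris (4); add Oslo.
Step 2: frontier [Oslo–Seoul 6, Oslo–Riga 9, Paris–Tokyo 12, Lima–Paris 17] → take Oslo–Seoul (6); add Seoul.
Step 3: frontier [Oslo–Riga 9, Paris–Tokyo 12, Lima–Paris 17, Riga–Seoul 3, Seoul–Tokyo 7, Delhi–Seoul 12, Lima–Seoul 19] → take Riga–Seoul (3); add Riga.
Step 4: frontier [Paris–Tokyo 12, Lima–Paris 17, Lima–Riga 3, Delhi–Riga 20, Seoul–Tokyo 7, Delhi–Seoul 12, Lima–Seoul 19] → take Lima–Riga (3); add Lima.
Step 5: frontier [Lima–Tokyo 10, Paris–Tokyo 12, Delhi–Riga 20, Seoul–Tokyo 7, Delhi–Seoul 12] → take Seoul–Tokyo (7); add Tokyo.
Step 6: frontier [Delhi–Riga 20, Delhi–Seoul 12] → take Delhi–Seoul (12); add Delhi.
MST edges: Oslo–Paris, Oslo–Seoul, Riga–Seoul, Lima–Riga, Seoul–Tokyo, Delhi–Seoul; total weight 4+6+3+3+7+12 = 35.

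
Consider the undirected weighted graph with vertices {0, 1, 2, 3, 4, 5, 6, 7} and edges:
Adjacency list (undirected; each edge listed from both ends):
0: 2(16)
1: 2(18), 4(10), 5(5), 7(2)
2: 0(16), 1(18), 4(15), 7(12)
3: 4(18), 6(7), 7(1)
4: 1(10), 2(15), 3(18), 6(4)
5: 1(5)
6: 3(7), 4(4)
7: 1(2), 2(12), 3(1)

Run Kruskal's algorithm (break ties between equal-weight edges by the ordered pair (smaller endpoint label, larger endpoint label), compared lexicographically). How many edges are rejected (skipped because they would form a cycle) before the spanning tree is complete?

2

Kruskal: consider edges lightest-first.
3-7 (1): add — endpoints in different components.
1-7 (2): add — endpoints in different components.
4-6 (4): add — endpoints in different components.
1-5 (5): add — endpoints in different components.
3-6 (7): add — endpoints in different components.
1-4 (10): skip — 1 and 4 already connected.
2-7 (12): add — endpoints in different components.
2-4 (15): skip — 2 and 4 already connected.
0-2 (16): add — endpoints in different components.
Edges rejected before the tree was complete: 2.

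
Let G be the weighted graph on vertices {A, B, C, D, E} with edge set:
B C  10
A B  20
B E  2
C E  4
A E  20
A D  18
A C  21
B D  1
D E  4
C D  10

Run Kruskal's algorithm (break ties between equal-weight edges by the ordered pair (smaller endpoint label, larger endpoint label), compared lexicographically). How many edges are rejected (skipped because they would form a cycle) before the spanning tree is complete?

3

Sort edges by weight, then run Kruskal:
B D (1): add — endpoints in different components.
B E (2): add — endpoints in different components.
C E (4): add — endpoints in different components.
D E (4): skip — D and E already connected.
B C (10): skip — B and C already connected.
C D (10): skip — C and D already connected.
A D (18): add — endpoints in different components.
Edges rejected before the tree was complete: 3.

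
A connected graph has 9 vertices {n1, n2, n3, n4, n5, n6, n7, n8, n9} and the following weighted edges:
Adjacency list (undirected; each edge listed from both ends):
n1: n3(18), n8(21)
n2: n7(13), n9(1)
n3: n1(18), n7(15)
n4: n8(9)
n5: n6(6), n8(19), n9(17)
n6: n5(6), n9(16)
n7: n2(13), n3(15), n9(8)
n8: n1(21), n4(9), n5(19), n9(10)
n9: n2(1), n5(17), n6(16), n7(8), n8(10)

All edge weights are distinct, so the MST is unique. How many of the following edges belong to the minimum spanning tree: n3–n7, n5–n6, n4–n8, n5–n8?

Kruskal's algorithm — process edges by increasing weight (ties by edge label):
n2–n9 (1): add — endpoints in different components.
n5–n6 (6): add — endpoints in different components.
n7–n9 (8): add — endpoints in different components.
n4–n8 (9): add — endpoints in different components.
n8–n9 (10): add — endpoints in different components.
n2–n7 (13): skip — n7 and n2 already connected.
n3–n7 (15): add — endpoints in different components.
n6–n9 (16): add — endpoints in different components.
n5–n9 (17): skip — n9 and n5 already connected.
n1–n3 (18): add — endpoints in different components.
MST edge set: {n2–n9, n5–n6, n7–n9, n4–n8, n8–n9, n3–n7, n6–n9, n1–n3}.
Of the listed edges, {n3–n7, n5–n6, n4–n8} are in the MST → 3.

3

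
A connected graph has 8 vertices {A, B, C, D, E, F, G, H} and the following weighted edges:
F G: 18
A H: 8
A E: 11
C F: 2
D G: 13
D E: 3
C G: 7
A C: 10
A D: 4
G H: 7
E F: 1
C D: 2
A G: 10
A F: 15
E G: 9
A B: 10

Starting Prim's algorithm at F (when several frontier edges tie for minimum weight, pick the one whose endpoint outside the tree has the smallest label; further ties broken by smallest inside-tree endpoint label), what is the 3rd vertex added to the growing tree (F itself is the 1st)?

C

Grow the tree from F using Prim:
Step 1: cheapest edge leaving the tree is E F (1); add E.
Step 2: cheapest edge leaving the tree is C F (2); add C.
Step 3: cheapest edge leaving the tree is C D (2); add D.
Step 4: cheapest edge leaving the tree is A D (4); add A.
Step 5: cheapest edge leaving the tree is C G (7); add G.
Step 6: cheapest edge leaving the tree is G H (7); add H.
Step 7: cheapest edge leaving the tree is A B (10); add B.
Vertex order: F, E, C, D, A, G, H, B. The 3rd vertex is C.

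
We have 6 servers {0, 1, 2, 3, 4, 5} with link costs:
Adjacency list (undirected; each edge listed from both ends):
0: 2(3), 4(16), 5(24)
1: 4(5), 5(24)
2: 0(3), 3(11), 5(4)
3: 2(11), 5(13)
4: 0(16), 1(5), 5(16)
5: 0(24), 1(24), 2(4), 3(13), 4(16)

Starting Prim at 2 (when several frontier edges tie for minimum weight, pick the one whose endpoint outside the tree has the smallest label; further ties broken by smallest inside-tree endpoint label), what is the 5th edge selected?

Prim's algorithm from 2:
Step 1: cheapest edge leaving the tree is 0–2 (3); add 0.
Step 2: cheapest edge leaving the tree is 2–5 (4); add 5.
Step 3: cheapest edge leaving the tree is 2–3 (11); add 3.
Step 4: cheapest edge leaving the tree is 0–4 (16); add 4.
Step 5: cheapest edge leaving the tree is 1–4 (5); add 1.
The 5th edge added is 1–4.

1-4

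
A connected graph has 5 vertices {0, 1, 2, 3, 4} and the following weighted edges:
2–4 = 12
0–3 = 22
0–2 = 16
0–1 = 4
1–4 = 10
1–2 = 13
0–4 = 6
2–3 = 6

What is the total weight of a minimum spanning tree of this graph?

Prim, starting at 3.
Step 1: cheapest edge leaving the tree is 2–3 (6); add 2.
Step 2: cheapest edge leaving the tree is 2–4 (12); add 4.
Step 3: cheapest edge leaving the tree is 0–4 (6); add 0.
Step 4: cheapest edge leaving the tree is 0–1 (4); add 1.
MST edges: 2–3, 2–4, 0–4, 0–1; total weight 6+12+6+4 = 28.

28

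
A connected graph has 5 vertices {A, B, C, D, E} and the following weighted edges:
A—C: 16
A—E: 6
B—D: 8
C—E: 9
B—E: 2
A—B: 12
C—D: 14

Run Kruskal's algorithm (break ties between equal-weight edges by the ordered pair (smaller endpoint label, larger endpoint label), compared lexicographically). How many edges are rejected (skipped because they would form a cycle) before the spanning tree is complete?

0

Kruskal: consider edges lightest-first.
B—E (2): add. Components now {A} {B,E} {C} {D}
A—E (6): add. Components now {A,B,E} {C} {D}
B—D (8): add. Components now {A,B,D,E} {C}
C—E (9): add. Components now {A,B,C,D,E}
Edges rejected before the tree was complete: 0.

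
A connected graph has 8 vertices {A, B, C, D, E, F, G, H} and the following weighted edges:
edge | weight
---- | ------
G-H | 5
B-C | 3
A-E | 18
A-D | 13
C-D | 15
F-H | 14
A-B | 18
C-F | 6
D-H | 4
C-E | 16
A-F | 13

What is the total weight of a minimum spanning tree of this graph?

Sort edges by weight, then run Kruskal:
B-C (3): add — endpoints in different components.
D-H (4): add — endpoints in different components.
G-H (5): add — endpoints in different components.
C-F (6): add — endpoints in different components.
A-D (13): add — endpoints in different components.
A-F (13): add — endpoints in different components.
F-H (14): skip — F and H already connected.
C-D (15): skip — C and D already connected.
C-E (16): add — endpoints in different components.
MST edges: B-C, D-H, G-H, C-F, A-D, A-F, C-E; total weight 3+4+5+6+13+13+16 = 60.

60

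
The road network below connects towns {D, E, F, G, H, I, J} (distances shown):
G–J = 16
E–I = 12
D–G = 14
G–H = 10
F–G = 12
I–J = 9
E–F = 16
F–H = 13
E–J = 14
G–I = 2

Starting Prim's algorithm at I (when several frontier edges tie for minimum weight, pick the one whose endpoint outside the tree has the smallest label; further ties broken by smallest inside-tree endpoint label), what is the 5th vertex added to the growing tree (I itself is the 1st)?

Prim's algorithm from I:
Step 1: cheapest edge leaving the tree is G–I (2); add G.
Step 2: cheapest edge leaving the tree is I–J (9); add J.
Step 3: cheapest edge leaving the tree is G–H (10); add H.
Step 4: cheapest edge leaving the tree is E–I (12); add E.
Step 5: cheapest edge leaving the tree is F–G (12); add F.
Step 6: cheapest edge leaving the tree is D–G (14); add D.
Vertex order: I, G, J, H, E, F, D. The 5th vertex is E.

E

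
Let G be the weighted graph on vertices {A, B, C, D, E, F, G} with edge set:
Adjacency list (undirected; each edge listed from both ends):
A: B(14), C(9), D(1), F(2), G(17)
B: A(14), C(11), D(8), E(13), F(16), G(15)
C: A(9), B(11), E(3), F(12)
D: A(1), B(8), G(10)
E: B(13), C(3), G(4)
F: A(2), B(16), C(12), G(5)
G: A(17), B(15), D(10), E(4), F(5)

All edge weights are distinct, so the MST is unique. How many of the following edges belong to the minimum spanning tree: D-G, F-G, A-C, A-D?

2

Kruskal's algorithm — process edges by increasing weight (ties by edge label):
A-D (1): add. Components now {A,D} {B} {C} {E} {F} {G}
A-F (2): add. Components now {A,D,F} {B} {C} {E} {G}
C-E (3): add. Components now {A,D,F} {B} {C,E} {G}
E-G (4): add. Components now {A,D,F} {B} {C,E,G}
F-G (5): add. Components now {A,C,D,E,F,G} {B}
B-D (8): add. Components now {A,B,C,D,E,F,G}
MST edge set: {A-D, A-F, C-E, E-G, F-G, B-D}.
Of the listed edges, {F-G, A-D} are in the MST → 2.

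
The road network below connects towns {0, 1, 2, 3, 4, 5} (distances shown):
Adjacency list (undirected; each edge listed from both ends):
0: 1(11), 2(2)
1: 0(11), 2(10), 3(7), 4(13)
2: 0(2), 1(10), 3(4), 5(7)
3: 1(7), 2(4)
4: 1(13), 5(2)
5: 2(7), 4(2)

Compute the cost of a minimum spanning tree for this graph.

Sort edges by weight, then run Kruskal:
0 2 (2): add — endpoints in different components.
4 5 (2): add — endpoints in different components.
2 3 (4): add — endpoints in different components.
1 3 (7): add — endpoints in different components.
2 5 (7): add — endpoints in different components.
MST edges: 0 2, 4 5, 2 3, 1 3, 2 5; total weight 2+2+4+7+7 = 22.

22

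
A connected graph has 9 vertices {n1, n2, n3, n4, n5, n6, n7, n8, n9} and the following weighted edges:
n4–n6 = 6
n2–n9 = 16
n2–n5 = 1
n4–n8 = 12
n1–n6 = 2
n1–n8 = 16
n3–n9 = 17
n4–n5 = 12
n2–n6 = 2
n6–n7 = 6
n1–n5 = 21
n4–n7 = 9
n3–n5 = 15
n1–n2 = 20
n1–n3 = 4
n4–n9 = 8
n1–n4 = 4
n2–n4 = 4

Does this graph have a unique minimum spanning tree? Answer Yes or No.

Sort edges by weight, then run Kruskal:
n2–n5 (1): add — endpoints in different components.
n1–n6 (2): add — endpoints in different components.
n2–n6 (2): add — endpoints in different components.
n1–n3 (4): add — endpoints in different components.
n1–n4 (4): add — endpoints in different components.
n2–n4 (4): skip — n2 and n4 already connected.
n4–n6 (6): skip — n4 and n6 already connected.
n6–n7 (6): add — endpoints in different components.
n4–n9 (8): add — endpoints in different components.
n4–n7 (9): skip — n4 and n7 already connected.
n4–n5 (12): skip — n4 and n5 already connected.
n4–n8 (12): add — endpoints in different components.
Non-tree edge n2–n4 has weight 4, equal to the heaviest edge on its tree cycle — swapping gives another MST of the same weight. Not unique.

No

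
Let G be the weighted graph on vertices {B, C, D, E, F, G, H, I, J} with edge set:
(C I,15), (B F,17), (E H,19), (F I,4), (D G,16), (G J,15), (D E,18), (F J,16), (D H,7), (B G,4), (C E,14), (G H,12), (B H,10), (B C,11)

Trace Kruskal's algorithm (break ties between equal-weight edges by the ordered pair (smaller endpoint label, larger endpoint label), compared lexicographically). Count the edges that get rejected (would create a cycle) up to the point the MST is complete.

Kruskal's algorithm — process edges by increasing weight (ties by edge label):
B G (4): add — endpoints in different components.
F I (4): add — endpoints in different components.
D H (7): add — endpoints in different components.
B H (10): add — endpoints in different components.
B C (11): add — endpoints in different components.
G H (12): skip — G and H already connected.
C E (14): add — endpoints in different components.
C I (15): add — endpoints in different components.
G J (15): add — endpoints in different components.
Edges rejected before the tree was complete: 1.

1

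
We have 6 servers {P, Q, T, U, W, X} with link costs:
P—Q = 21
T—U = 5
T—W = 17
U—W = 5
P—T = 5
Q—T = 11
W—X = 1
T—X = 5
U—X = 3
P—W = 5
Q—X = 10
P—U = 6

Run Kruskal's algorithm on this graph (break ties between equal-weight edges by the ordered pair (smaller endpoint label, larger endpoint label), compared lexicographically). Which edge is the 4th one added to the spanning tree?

Sort edges by weight, then run Kruskal:
W—X (1): add. Components now {U} {W,X} {P} {T} {Q}
U—X (3): add. Components now {U,W,X} {P} {T} {Q}
P—T (5): add. Components now {U,W,X} {P,T} {Q}
P—W (5): add. Components now {P,T,U,W,X} {Q}
T—U (5): skip — U and T already connected.
T—X (5): skip — T and X already connected.
U—W (5): skip — U and W already connected.
P—U (6): skip — U and P already connected.
Q—X (10): add. Components now {P,Q,T,U,W,X}
The 4th edge added is P—W.

P-W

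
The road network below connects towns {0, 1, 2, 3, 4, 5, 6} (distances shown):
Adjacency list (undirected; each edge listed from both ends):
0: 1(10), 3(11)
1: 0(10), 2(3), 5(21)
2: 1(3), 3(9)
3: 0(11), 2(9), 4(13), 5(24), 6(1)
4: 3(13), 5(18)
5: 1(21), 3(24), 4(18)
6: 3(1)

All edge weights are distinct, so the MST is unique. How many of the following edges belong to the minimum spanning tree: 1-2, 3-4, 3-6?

Kruskal: consider edges lightest-first.
3-6 (1): add — endpoints in different components.
1-2 (3): add — endpoints in different components.
2-3 (9): add — endpoints in different components.
0-1 (10): add — endpoints in different components.
0-3 (11): skip — 0 and 3 already connected.
3-4 (13): add — endpoints in different components.
4-5 (18): add — endpoints in different components.
MST edge set: {3-6, 1-2, 2-3, 0-1, 3-4, 4-5}.
Of the listed edges, {1-2, 3-4, 3-6} are in the MST → 3.

3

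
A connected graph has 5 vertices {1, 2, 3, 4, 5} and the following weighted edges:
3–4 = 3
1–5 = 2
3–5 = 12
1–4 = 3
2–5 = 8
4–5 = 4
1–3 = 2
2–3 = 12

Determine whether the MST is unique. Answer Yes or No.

Kruskal's algorithm — process edges by increasing weight (ties by edge label):
1–3 (2): add — endpoints in different components.
1–5 (2): add — endpoints in different components.
1–4 (3): add — endpoints in different components.
3–4 (3): skip — 3 and 4 already connected.
4–5 (4): skip — 4 and 5 already connected.
2–5 (8): add — endpoints in different components.
Non-tree edge 3–4 has weight 3, equal to the heaviest edge on its tree cycle — swapping gives another MST of the same weight. Not unique.

No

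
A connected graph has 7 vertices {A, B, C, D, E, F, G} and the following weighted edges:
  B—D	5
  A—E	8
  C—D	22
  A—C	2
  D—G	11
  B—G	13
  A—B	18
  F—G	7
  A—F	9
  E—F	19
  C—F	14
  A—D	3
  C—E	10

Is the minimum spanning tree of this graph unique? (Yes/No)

Kruskal: consider edges lightest-first.
A—C (2): add — endpoints in different components.
A—D (3): add — endpoints in different components.
B—D (5): add — endpoints in different components.
F—G (7): add — endpoints in different components.
A—E (8): add — endpoints in different components.
A—F (9): add — endpoints in different components.
Every non-tree edge has weight strictly greater than the heaviest edge on the tree path between its endpoints, so the MST is unique.

Yes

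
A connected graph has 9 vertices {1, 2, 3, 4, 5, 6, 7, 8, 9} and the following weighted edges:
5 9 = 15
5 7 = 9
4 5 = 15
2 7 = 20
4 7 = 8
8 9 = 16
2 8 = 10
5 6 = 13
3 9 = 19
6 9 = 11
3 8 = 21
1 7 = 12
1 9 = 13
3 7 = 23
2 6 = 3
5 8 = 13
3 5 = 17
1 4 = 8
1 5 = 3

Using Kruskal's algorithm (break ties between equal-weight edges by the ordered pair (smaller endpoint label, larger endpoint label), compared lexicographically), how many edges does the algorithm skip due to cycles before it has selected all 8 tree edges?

Kruskal: consider edges lightest-first.
1 5 (3): add — endpoints in different components.
2 6 (3): add — endpoints in different components.
1 4 (8): add — endpoints in different components.
4 7 (8): add — endpoints in different components.
5 7 (9): skip — 5 and 7 already connected.
2 8 (10): add — endpoints in different components.
6 9 (11): add — endpoints in different components.
1 7 (12): skip — 1 and 7 already connected.
1 9 (13): add — endpoints in different components.
5 6 (13): skip — 5 and 6 already connected.
5 8 (13): skip — 5 and 8 already connected.
4 5 (15): skip — 4 and 5 already connected.
5 9 (15): skip — 5 and 9 already connected.
8 9 (16): skip — 8 and 9 already connected.
3 5 (17): add — endpoints in different components.
Edges rejected before the tree was complete: 7.

7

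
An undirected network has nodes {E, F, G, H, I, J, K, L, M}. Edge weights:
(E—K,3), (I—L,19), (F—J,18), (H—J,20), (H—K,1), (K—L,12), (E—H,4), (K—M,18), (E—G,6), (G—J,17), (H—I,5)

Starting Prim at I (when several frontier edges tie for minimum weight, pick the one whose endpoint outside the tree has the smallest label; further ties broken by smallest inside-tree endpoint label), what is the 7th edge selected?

F-J

Grow the tree from I using Prim:
Step 1: frontier [H—I 5, I—L 19] → take H—I (5); add H.
Step 2: frontier [H—K 1, E—H 4, H—J 20, I—L 19] → take H—K (1); add K.
Step 3: frontier [E—H 4, H—J 20, I—L 19, E—K 3, K—L 12, K—M 18] → take E—K (3); add E.
Step 4: frontier [E—G 6, H—J 20, I—L 19, K—L 12, K—M 18] → take E—G (6); add G.
Step 5: frontier [G—J 17, H—J 20, I—L 19, K—L 12, K—M 18] → take K—L (12); add L.
Step 6: frontier [G—J 17, H—J 20, K—M 18] → take G—J (17); add J.
Step 7: frontier [F—J 18, K—M 18] → take F—J (18); add F.
Step 8: frontier [K—M 18] → take K—M (18); add M.
The 7th edge added is F—J.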